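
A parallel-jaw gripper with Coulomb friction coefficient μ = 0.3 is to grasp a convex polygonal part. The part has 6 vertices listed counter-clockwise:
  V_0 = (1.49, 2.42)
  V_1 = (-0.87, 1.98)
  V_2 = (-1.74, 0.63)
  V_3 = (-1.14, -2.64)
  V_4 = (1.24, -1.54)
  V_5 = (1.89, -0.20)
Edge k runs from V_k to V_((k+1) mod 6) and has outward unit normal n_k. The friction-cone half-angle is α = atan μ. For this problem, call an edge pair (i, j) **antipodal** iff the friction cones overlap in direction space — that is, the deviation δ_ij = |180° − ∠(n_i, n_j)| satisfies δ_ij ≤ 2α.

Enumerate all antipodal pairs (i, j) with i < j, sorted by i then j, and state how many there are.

count = 4; pairs: (0,3), (1,3), (1,4), (2,5)

α = atan 0.3 = 16.70°;  2α = 33.40°
n_0 = (-0.1833, +0.9831)
n_1 = (-0.8406, +0.5417)
n_2 = (-0.9836, -0.1805)
n_3 = (+0.4195, -0.9077)
n_4 = (+0.8997, -0.4364)
n_5 = (+0.9885, +0.1509)
  (0,1): δ = 133.36°  ·
  (0,2): δ = 90.16°  ·
  (0,3): δ = 14.24°  ✓
  (0,4): δ = 53.56°  ·
  (0,5): δ = 88.12°  ·
  (1,2): δ = 136.80°  ·
  (1,3): δ = 32.39°  ✓
  (1,4): δ = 6.92°  ✓
  (1,5): δ = 41.48°  ·
  (2,3): δ = 75.59°  ·
  (2,4): δ = 36.27°  ·
  (2,5): δ = 1.72°  ✓
  (3,4): δ = 140.68°  ·
  (3,5): δ = 106.13°  ·
  (4,5): δ = 145.44°  ·
antipodal pairs: 4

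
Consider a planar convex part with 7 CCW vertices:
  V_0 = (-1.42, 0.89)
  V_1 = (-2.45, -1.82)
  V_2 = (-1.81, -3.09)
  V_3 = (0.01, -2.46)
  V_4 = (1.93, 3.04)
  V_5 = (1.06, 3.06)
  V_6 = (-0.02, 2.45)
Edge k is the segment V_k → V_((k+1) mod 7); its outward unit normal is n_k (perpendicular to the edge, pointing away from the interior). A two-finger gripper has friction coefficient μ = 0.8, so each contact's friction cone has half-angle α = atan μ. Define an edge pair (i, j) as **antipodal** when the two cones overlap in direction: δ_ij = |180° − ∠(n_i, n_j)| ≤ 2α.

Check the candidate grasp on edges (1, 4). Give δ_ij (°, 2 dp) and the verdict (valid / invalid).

α = atan 0.8 = 38.66°;  2α = 77.32°
edge 1: e_1 = (+0.64, -1.27);  n_1 = (-0.8930, -0.4500)
edge 4: e_4 = (-0.87, +0.02);  n_4 = (+0.0230, +0.9997)
∠(n_1, n_4) = 118.06°
δ = |180° − 118.06°| = 61.94°
61.94° ≤ 2α = 77.32°  →  valid

δ = 61.94°, valid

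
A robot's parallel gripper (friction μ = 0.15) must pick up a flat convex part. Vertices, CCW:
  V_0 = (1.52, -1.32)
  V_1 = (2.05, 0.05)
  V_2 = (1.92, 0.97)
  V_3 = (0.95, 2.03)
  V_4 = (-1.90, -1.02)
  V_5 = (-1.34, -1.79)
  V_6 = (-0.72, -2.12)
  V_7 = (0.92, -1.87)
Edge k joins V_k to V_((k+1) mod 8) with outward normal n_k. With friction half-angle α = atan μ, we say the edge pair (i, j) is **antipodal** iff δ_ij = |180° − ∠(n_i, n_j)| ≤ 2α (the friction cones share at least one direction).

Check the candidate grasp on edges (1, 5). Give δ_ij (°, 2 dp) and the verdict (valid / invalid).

α = atan 0.15 = 8.53°;  2α = 17.06°
edge 1: e_1 = (-0.13, +0.92);  n_1 = (+0.9902, +0.1399)
edge 5: e_5 = (+0.62, -0.33);  n_5 = (-0.4698, -0.8827)
∠(n_1, n_5) = 126.07°
δ = |180° − 126.07°| = 53.93°
53.93° > 2α = 17.06°  →  invalid

δ = 53.93°, invalid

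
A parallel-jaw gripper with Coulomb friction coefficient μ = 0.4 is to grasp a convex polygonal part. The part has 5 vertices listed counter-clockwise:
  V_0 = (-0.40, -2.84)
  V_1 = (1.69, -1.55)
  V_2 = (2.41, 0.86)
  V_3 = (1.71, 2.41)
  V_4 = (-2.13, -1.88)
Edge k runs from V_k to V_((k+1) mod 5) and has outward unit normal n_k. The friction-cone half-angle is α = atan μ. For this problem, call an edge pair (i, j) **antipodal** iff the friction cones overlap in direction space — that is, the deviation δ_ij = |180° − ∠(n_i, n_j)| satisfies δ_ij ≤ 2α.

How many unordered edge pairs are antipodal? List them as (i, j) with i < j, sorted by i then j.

α = atan 0.4 = 21.80°;  2α = 43.60°
n_0 = (+0.5252, -0.8510)
n_1 = (+0.9582, -0.2863)
n_2 = (+0.9114, +0.4116)
n_3 = (-0.7451, +0.6669)
n_4 = (-0.4852, -0.8744)
  (0,1): δ = 138.32°  ·
  (0,2): δ = 97.38°  ·
  (0,3): δ = 16.48°  ✓
  (0,4): δ = 119.29°  ·
  (1,2): δ = 139.06°  ·
  (1,3): δ = 25.20°  ✓
  (1,4): δ = 77.61°  ·
  (2,3): δ = 66.14°  ·
  (2,4): δ = 36.67°  ✓
  (3,4): δ = 77.19°  ·
antipodal pairs: 3

count = 3; pairs: (0,3), (1,3), (2,4)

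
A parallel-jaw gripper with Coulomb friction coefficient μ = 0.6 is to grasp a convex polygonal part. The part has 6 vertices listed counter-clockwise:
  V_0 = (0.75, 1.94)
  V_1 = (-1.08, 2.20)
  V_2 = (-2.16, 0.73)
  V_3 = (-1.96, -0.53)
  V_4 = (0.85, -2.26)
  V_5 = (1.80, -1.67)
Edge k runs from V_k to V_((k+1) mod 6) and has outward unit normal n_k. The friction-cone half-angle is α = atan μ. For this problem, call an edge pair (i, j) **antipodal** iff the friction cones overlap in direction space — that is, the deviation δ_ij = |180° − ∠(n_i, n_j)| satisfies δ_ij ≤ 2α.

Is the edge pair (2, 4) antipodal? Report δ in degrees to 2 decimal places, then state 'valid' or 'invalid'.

δ = 67.18°, invalid

α = atan 0.6 = 30.96°;  2α = 61.93°
edge 2: e_2 = (+0.20, -1.26);  n_2 = (-0.9876, -0.1568)
edge 4: e_4 = (+0.95, +0.59);  n_4 = (+0.5276, -0.8495)
∠(n_2, n_4) = 112.82°
δ = |180° − 112.82°| = 67.18°
67.18° > 2α = 61.93°  →  invalid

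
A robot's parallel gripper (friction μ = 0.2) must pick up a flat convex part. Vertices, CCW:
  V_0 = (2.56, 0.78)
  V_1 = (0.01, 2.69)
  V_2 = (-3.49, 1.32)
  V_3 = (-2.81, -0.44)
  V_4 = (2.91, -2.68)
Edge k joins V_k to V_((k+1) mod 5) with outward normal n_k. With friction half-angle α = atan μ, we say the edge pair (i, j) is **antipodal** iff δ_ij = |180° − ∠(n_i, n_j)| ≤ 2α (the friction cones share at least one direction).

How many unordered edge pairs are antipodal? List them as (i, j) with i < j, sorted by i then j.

count = 2; pairs: (0,3), (2,4)

α = atan 0.2 = 11.31°;  2α = 22.62°
n_0 = (+0.5995, +0.8004)
n_1 = (-0.3645, +0.9312)
n_2 = (-0.9328, -0.3604)
n_3 = (-0.3646, -0.9311)
n_4 = (+0.9949, +0.1006)
  (0,1): δ = 121.79°  ·
  (0,2): δ = 32.04°  ·
  (0,3): δ = 15.45°  ✓
  (0,4): δ = 132.61°  ·
  (1,2): δ = 90.25°  ·
  (1,3): δ = 42.76°  ·
  (1,4): δ = 74.40°  ·
  (2,3): δ = 132.51°  ·
  (2,4): δ = 15.35°  ✓
  (3,4): δ = 62.84°  ·
antipodal pairs: 2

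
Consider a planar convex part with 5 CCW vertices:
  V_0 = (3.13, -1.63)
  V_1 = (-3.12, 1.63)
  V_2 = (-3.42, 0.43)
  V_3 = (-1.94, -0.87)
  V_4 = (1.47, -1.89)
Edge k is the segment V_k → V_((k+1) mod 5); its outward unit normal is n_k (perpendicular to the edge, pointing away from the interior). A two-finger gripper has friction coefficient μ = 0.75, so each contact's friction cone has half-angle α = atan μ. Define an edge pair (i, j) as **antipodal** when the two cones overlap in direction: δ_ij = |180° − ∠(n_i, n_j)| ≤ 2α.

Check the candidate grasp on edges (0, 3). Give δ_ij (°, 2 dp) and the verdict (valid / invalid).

α = atan 0.75 = 36.87°;  2α = 73.74°
edge 0: e_0 = (-6.25, +3.26);  n_0 = (+0.4625, +0.8866)
edge 3: e_3 = (+3.41, -1.02);  n_3 = (-0.2866, -0.9581)
∠(n_0, n_3) = 169.11°
δ = |180° − 169.11°| = 10.89°
10.89° ≤ 2α = 73.74°  →  valid

δ = 10.89°, valid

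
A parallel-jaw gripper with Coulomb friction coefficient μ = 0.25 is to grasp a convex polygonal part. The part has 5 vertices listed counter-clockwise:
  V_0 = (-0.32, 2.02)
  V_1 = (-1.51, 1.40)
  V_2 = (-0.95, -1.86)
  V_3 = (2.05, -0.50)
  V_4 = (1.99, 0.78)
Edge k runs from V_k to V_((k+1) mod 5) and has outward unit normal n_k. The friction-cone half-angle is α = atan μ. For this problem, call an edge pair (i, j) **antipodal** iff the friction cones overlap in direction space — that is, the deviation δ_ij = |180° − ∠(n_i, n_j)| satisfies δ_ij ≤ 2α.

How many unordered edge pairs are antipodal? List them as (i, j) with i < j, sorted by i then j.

count = 2; pairs: (0,2), (1,3)

α = atan 0.25 = 14.04°;  2α = 28.07°
n_0 = (-0.4621, +0.8869)
n_1 = (-0.9856, -0.1693)
n_2 = (+0.4129, -0.9108)
n_3 = (+0.9989, +0.0468)
n_4 = (+0.4730, +0.8811)
  (0,1): δ = 107.77°  ·
  (0,2): δ = 3.13°  ✓
  (0,3): δ = 65.16°  ·
  (0,4): δ = 124.25°  ·
  (1,2): δ = 75.36°  ·
  (1,3): δ = 7.06°  ✓
  (1,4): δ = 52.03°  ·
  (2,3): δ = 111.70°  ·
  (2,4): δ = 52.61°  ·
  (3,4): δ = 120.91°  ·
antipodal pairs: 2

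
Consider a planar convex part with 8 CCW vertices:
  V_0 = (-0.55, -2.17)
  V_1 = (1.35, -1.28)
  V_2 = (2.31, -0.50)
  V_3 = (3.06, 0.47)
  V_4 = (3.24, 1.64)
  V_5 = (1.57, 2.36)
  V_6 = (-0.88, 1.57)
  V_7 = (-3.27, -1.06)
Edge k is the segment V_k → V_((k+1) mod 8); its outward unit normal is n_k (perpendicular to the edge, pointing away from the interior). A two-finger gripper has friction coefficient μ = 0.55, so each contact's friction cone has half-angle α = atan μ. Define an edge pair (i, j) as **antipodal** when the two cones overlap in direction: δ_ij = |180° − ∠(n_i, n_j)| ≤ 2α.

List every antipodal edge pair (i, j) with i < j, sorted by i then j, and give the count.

α = atan 0.55 = 28.81°;  2α = 57.62°
n_0 = (+0.4242, -0.9056)
n_1 = (+0.6306, -0.7761)
n_2 = (+0.7911, -0.6117)
n_3 = (+0.9884, -0.1521)
n_4 = (+0.3959, +0.9183)
n_5 = (-0.3069, +0.9517)
n_6 = (-0.7401, +0.6725)
n_7 = (-0.3778, -0.9259)
  (0,1): δ = 166.01°  ·
  (0,2): δ = 152.81°  ·
  (0,3): δ = 123.85°  ·
  (0,4): δ = 48.42°  ✓
  (0,5): δ = 7.23°  ✓
  (0,6): δ = 22.64°  ✓
  (0,7): δ = 132.70°  ·
  (1,2): δ = 166.80°  ·
  (1,3): δ = 137.84°  ·
  (1,4): δ = 62.42°  ·
  (1,5): δ = 21.22°  ✓
  (1,6): δ = 8.64°  ✓
  (1,7): δ = 118.71°  ·
  (2,3): δ = 151.04°  ·
  (2,4): δ = 75.61°  ·
  (2,5): δ = 34.42°  ✓
  (2,6): δ = 4.55°  ✓
  (2,7): δ = 105.51°  ·
  (3,4): δ = 104.58°  ·
  (3,5): δ = 63.38°  ·
  (3,6): δ = 33.52°  ✓
  (3,7): δ = 76.55°  ·
  (4,5): δ = 138.81°  ·
  (4,6): δ = 108.94°  ·
  (4,7): δ = 1.12°  ✓
  (5,6): δ = 150.13°  ·
  (5,7): δ = 40.07°  ✓
  (6,7): δ = 69.94°  ·
antipodal pairs: 10

count = 10; pairs: (0,4), (0,5), (0,6), (1,5), (1,6), (2,5), (2,6), (3,6), (4,7), (5,7)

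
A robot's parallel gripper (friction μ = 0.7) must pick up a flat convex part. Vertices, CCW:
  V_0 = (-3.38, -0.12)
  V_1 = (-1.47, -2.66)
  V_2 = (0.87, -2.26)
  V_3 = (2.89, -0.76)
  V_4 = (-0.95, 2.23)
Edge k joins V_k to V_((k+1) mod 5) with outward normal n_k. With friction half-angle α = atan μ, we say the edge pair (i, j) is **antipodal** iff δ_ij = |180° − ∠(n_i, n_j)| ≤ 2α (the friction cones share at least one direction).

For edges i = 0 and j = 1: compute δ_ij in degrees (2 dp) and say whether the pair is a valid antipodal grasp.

α = atan 0.7 = 34.99°;  2α = 69.98°
edge 0: e_0 = (+1.91, -2.54);  n_0 = (-0.7992, -0.6010)
edge 1: e_1 = (+2.34, +0.40);  n_1 = (+0.1685, -0.9857)
∠(n_0, n_1) = 62.76°
δ = |180° − 62.76°| = 117.24°
117.24° > 2α = 69.98°  →  invalid

δ = 117.24°, invalid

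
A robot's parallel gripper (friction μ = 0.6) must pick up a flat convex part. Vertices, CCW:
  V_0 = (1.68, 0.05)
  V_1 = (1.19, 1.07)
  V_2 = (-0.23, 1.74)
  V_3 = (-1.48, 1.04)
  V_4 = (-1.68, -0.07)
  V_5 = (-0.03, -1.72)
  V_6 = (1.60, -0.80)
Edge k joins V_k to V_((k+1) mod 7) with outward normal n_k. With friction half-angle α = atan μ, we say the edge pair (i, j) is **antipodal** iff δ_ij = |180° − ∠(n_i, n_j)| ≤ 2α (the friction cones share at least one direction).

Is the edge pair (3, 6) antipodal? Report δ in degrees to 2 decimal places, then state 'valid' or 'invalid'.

α = atan 0.6 = 30.96°;  2α = 61.93°
edge 3: e_3 = (-0.20, -1.11);  n_3 = (-0.9842, +0.1773)
edge 6: e_6 = (+0.08, +0.85);  n_6 = (+0.9956, -0.0937)
∠(n_3, n_6) = 175.16°
δ = |180° − 175.16°| = 4.84°
4.84° ≤ 2α = 61.93°  →  valid

δ = 4.84°, valid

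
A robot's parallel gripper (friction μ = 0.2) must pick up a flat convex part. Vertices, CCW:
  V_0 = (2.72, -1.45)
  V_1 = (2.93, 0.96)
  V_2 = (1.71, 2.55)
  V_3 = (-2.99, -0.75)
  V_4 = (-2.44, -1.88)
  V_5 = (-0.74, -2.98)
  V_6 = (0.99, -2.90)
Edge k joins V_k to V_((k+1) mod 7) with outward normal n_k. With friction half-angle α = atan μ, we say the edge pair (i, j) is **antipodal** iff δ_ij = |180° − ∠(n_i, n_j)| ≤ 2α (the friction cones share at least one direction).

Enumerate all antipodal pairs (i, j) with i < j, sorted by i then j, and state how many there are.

count = 3; pairs: (1,3), (1,4), (2,6)

α = atan 0.2 = 11.31°;  2α = 22.62°
n_0 = (+0.9962, -0.0868)
n_1 = (+0.7934, +0.6087)
n_2 = (-0.5746, +0.8184)
n_3 = (-0.8992, -0.4376)
n_4 = (-0.5433, -0.8396)
n_5 = (+0.0462, -0.9989)
n_6 = (+0.6424, -0.7664)
  (0,1): δ = 137.52°  ·
  (0,2): δ = 49.95°  ·
  (0,3): δ = 30.93°  ·
  (0,4): δ = 62.07°  ·
  (0,5): δ = 97.63°  ·
  (0,6): δ = 134.95°  ·
  (1,2): δ = 92.43°  ·
  (1,3): δ = 11.55°  ✓
  (1,4): δ = 19.60°  ✓
  (1,5): δ = 55.15°  ·
  (1,6): δ = 92.47°  ·
  (2,3): δ = 99.12°  ·
  (2,4): δ = 67.98°  ·
  (2,5): δ = 32.43°  ·
  (2,6): δ = 4.89°  ✓
  (3,4): δ = 148.86°  ·
  (3,5): δ = 113.31°  ·
  (3,6): δ = 75.99°  ·
  (4,5): δ = 144.45°  ·
  (4,6): δ = 107.13°  ·
  (5,6): δ = 142.68°  ·
antipodal pairs: 3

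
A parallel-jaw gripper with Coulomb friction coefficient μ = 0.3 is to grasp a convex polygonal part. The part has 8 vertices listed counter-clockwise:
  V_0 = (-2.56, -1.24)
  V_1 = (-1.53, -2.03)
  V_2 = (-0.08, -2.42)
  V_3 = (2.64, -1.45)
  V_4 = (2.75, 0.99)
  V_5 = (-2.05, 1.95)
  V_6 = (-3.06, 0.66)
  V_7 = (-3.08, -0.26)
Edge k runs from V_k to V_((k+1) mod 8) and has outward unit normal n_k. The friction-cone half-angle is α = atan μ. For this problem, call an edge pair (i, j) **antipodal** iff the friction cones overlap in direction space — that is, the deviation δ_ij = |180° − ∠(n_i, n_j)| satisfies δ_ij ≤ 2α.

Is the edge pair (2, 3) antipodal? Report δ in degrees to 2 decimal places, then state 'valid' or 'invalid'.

δ = 112.21°, invalid

α = atan 0.3 = 16.70°;  2α = 33.40°
edge 2: e_2 = (+2.72, +0.97);  n_2 = (+0.3359, -0.9419)
edge 3: e_3 = (+0.11, +2.44);  n_3 = (+0.9990, -0.0450)
∠(n_2, n_3) = 67.79°
δ = |180° − 67.79°| = 112.21°
112.21° > 2α = 33.40°  →  invalid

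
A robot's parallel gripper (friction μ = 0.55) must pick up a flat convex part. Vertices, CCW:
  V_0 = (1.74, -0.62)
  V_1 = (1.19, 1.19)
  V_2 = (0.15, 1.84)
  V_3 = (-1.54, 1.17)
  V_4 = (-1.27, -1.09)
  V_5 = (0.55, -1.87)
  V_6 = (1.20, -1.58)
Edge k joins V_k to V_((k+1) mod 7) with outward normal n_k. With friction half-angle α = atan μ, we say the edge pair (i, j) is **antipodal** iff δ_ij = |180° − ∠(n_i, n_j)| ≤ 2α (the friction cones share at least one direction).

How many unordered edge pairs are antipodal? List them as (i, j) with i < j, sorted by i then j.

α = atan 0.55 = 28.81°;  2α = 57.62°
n_0 = (+0.9568, +0.2907)
n_1 = (+0.5300, +0.8480)
n_2 = (-0.3685, +0.9296)
n_3 = (-0.9929, -0.1186)
n_4 = (-0.3939, -0.9191)
n_5 = (+0.4074, -0.9132)
n_6 = (+0.8716, -0.4903)
  (0,1): δ = 138.91°  ·
  (0,2): δ = 85.28°  ·
  (0,3): δ = 10.09°  ✓
  (0,4): δ = 49.90°  ✓
  (0,5): δ = 97.14°  ·
  (0,6): δ = 133.74°  ·
  (1,2): δ = 126.37°  ·
  (1,3): δ = 51.18°  ✓
  (1,4): δ = 8.81°  ✓
  (1,5): δ = 56.05°  ✓
  (1,6): δ = 92.65°  ·
  (2,3): δ = 104.81°  ·
  (2,4): δ = 44.82°  ✓
  (2,5): δ = 2.42°  ✓
  (2,6): δ = 39.02°  ✓
  (3,4): δ = 120.01°  ·
  (3,5): δ = 72.77°  ·
  (3,6): δ = 36.17°  ✓
  (4,5): δ = 132.76°  ·
  (4,6): δ = 96.16°  ·
  (5,6): δ = 143.40°  ·
antipodal pairs: 9

count = 9; pairs: (0,3), (0,4), (1,3), (1,4), (1,5), (2,4), (2,5), (2,6), (3,6)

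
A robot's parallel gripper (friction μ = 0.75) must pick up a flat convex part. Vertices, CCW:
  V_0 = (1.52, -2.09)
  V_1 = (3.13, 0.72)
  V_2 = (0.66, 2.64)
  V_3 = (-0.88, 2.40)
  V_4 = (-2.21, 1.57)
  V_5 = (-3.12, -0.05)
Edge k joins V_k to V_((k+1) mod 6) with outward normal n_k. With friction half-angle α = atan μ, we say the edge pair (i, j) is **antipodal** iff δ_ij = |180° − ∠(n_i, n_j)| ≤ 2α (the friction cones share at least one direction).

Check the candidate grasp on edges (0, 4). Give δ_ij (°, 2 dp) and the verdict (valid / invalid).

α = atan 0.75 = 36.87°;  2α = 73.74°
edge 0: e_0 = (+1.61, +2.81);  n_0 = (+0.8677, -0.4971)
edge 4: e_4 = (-0.91, -1.62);  n_4 = (-0.8719, +0.4898)
∠(n_0, n_4) = 179.51°
δ = |180° − 179.51°| = 0.49°
0.49° ≤ 2α = 73.74°  →  valid

δ = 0.49°, valid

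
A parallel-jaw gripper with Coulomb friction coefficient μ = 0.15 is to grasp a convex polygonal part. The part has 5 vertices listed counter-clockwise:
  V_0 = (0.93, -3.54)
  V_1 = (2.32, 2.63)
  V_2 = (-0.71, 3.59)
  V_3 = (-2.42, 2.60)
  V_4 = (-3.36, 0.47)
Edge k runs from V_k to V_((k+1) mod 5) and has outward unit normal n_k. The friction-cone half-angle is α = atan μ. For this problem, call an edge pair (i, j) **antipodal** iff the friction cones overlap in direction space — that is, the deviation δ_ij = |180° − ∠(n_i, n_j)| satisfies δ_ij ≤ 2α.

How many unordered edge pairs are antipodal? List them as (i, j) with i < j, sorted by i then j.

α = atan 0.15 = 8.53°;  2α = 17.06°
n_0 = (+0.9756, -0.2198)
n_1 = (+0.3020, +0.9533)
n_2 = (-0.5010, +0.8654)
n_3 = (-0.9149, +0.4037)
n_4 = (-0.6829, -0.7305)
  (0,1): δ = 94.88°  ·
  (0,2): δ = 47.24°  ·
  (0,3): δ = 11.12°  ✓
  (0,4): δ = 59.63°  ·
  (1,2): δ = 132.35°  ·
  (1,3): δ = 96.23°  ·
  (1,4): δ = 25.49°  ·
  (2,3): δ = 143.88°  ·
  (2,4): δ = 73.14°  ·
  (3,4): δ = 109.26°  ·
antipodal pairs: 1

count = 1; pairs: (0,3)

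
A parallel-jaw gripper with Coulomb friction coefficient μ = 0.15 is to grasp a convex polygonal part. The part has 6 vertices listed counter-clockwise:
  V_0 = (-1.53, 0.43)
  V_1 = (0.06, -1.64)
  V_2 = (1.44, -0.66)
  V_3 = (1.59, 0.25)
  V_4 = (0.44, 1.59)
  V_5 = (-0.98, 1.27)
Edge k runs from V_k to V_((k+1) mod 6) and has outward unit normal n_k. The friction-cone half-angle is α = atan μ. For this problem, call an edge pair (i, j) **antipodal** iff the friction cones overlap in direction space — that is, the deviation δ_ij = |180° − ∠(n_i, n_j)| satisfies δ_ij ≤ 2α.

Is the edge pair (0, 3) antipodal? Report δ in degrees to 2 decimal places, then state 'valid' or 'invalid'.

δ = 3.11°, valid

α = atan 0.15 = 8.53°;  2α = 17.06°
edge 0: e_0 = (+1.59, -2.07);  n_0 = (-0.7931, -0.6092)
edge 3: e_3 = (-1.15, +1.34);  n_3 = (+0.7589, +0.6513)
∠(n_0, n_3) = 176.89°
δ = |180° − 176.89°| = 3.11°
3.11° ≤ 2α = 17.06°  →  valid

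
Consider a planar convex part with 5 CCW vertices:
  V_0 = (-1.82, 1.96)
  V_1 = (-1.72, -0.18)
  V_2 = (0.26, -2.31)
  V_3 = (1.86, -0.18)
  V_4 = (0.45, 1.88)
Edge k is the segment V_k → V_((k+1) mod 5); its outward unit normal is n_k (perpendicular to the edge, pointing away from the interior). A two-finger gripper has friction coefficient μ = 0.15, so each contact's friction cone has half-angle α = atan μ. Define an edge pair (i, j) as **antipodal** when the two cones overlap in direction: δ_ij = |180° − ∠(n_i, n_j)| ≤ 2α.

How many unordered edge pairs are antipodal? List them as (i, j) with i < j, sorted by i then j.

α = atan 0.15 = 8.53°;  2α = 17.06°
n_0 = (-0.9989, -0.0467)
n_1 = (-0.7324, -0.6808)
n_2 = (+0.7995, -0.6006)
n_3 = (+0.8252, +0.5648)
n_4 = (+0.0352, +0.9994)
  (0,1): δ = 139.77°  ·
  (0,2): δ = 39.59°  ·
  (0,3): δ = 31.71°  ·
  (0,4): δ = 85.31°  ·
  (1,2): δ = 79.82°  ·
  (1,3): δ = 8.52°  ✓
  (1,4): δ = 45.07°  ·
  (2,3): δ = 108.70°  ·
  (2,4): δ = 55.11°  ·
  (3,4): δ = 126.41°  ·
antipodal pairs: 1

count = 1; pairs: (1,3)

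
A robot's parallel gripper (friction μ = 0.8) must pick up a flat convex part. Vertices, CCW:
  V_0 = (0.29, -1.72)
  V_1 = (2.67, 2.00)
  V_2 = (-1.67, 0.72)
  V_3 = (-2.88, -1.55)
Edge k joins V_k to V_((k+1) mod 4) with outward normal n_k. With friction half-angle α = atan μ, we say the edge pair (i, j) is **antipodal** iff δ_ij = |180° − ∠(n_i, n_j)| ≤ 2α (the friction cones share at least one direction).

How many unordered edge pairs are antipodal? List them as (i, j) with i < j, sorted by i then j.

count = 4; pairs: (0,1), (0,2), (1,3), (2,3)

α = atan 0.8 = 38.66°;  2α = 77.32°
n_0 = (+0.8424, -0.5389)
n_1 = (-0.2829, +0.9592)
n_2 = (-0.8825, +0.4704)
n_3 = (-0.0536, -0.9986)
  (0,1): δ = 40.96°  ✓
  (0,2): δ = 4.55°  ✓
  (0,3): δ = 119.54°  ·
  (1,2): δ = 134.49°  ·
  (1,3): δ = 19.50°  ✓
  (2,3): δ = 65.01°  ✓
antipodal pairs: 4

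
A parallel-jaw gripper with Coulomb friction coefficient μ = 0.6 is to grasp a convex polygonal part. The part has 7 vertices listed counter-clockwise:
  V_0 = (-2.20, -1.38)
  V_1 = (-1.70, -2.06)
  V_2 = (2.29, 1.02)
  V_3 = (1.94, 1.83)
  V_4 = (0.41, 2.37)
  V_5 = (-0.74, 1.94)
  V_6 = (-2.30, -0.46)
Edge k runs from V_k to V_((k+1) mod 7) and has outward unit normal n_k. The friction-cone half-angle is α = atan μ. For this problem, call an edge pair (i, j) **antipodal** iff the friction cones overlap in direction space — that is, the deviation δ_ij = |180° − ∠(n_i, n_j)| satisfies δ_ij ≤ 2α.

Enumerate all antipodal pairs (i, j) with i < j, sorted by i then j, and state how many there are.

α = atan 0.6 = 30.96°;  2α = 61.93°
n_0 = (-0.8057, -0.5924)
n_1 = (+0.6111, -0.7916)
n_2 = (+0.9180, +0.3967)
n_3 = (+0.3328, +0.9430)
n_4 = (-0.3502, +0.9367)
n_5 = (-0.8384, +0.5450)
n_6 = (-0.9941, -0.1081)
  (0,1): δ = 88.66°  ·
  (0,2): δ = 12.96°  ✓
  (0,3): δ = 34.23°  ✓
  (0,4): δ = 74.17°  ·
  (0,5): δ = 110.65°  ·
  (0,6): δ = 149.88°  ·
  (1,2): δ = 104.30°  ·
  (1,3): δ = 57.11°  ✓
  (1,4): δ = 17.16°  ✓
  (1,5): δ = 19.31°  ✓
  (1,6): δ = 58.54°  ✓
  (2,3): δ = 132.81°  ·
  (2,4): δ = 92.87°  ·
  (2,5): δ = 56.39°  ✓
  (2,6): δ = 17.17°  ✓
  (3,4): δ = 140.06°  ·
  (3,5): δ = 103.58°  ·
  (3,6): δ = 64.36°  ·
  (4,5): δ = 143.53°  ·
  (4,6): δ = 104.30°  ·
  (5,6): δ = 140.77°  ·
antipodal pairs: 8

count = 8; pairs: (0,2), (0,3), (1,3), (1,4), (1,5), (1,6), (2,5), (2,6)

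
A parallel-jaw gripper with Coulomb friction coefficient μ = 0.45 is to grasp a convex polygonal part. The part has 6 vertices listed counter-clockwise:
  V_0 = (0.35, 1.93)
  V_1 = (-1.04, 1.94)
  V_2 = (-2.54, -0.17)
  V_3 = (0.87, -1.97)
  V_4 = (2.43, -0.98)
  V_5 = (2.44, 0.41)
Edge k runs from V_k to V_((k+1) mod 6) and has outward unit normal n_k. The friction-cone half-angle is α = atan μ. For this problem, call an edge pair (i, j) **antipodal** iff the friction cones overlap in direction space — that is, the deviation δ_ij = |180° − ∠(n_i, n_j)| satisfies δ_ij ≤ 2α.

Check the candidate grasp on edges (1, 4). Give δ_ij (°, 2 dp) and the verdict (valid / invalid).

δ = 35.00°, valid

α = atan 0.45 = 24.23°;  2α = 48.46°
edge 1: e_1 = (-1.50, -2.11);  n_1 = (-0.8150, +0.5794)
edge 4: e_4 = (+0.01, +1.39);  n_4 = (+1.0000, -0.0072)
∠(n_1, n_4) = 145.00°
δ = |180° − 145.00°| = 35.00°
35.00° ≤ 2α = 48.46°  →  valid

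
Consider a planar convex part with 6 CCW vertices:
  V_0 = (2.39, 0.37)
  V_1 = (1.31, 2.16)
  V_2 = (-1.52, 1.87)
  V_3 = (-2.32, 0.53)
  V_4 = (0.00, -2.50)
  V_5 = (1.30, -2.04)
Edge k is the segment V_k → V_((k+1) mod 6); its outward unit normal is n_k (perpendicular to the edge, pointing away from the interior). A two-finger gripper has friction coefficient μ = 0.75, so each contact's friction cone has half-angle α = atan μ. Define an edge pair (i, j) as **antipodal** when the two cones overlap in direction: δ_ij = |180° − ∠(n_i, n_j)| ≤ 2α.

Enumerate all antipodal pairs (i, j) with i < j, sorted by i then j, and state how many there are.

count = 8; pairs: (0,2), (0,3), (1,3), (1,4), (1,5), (2,4), (2,5), (3,5)

α = atan 0.75 = 36.87°;  2α = 73.74°
n_0 = (+0.8562, +0.5166)
n_1 = (-0.1019, +0.9948)
n_2 = (-0.8586, +0.5126)
n_3 = (-0.7940, -0.6079)
n_4 = (+0.3336, -0.9427)
n_5 = (+0.9111, -0.4121)
  (0,1): δ = 115.25°  ·
  (0,2): δ = 61.94°  ✓
  (0,3): δ = 6.34°  ✓
  (0,4): δ = 78.38°  ·
  (0,5): δ = 124.56°  ·
  (1,2): δ = 126.69°  ·
  (1,3): δ = 58.41°  ✓
  (1,4): δ = 13.64°  ✓
  (1,5): δ = 59.81°  ✓
  (2,3): δ = 111.72°  ·
  (2,4): δ = 39.68°  ✓
  (2,5): δ = 6.50°  ✓
  (3,4): δ = 107.95°  ·
  (3,5): δ = 61.78°  ✓
  (4,5): δ = 133.82°  ·
antipodal pairs: 8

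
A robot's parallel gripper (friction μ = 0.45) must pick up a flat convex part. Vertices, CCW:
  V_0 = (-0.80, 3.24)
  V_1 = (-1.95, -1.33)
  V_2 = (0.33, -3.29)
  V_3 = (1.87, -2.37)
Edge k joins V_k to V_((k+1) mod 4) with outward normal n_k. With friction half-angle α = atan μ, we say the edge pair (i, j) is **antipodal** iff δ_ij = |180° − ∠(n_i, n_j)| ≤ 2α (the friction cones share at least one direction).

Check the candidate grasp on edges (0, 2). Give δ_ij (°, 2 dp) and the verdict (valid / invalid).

δ = 45.02°, valid

α = atan 0.45 = 24.23°;  2α = 48.46°
edge 0: e_0 = (-1.15, -4.57);  n_0 = (-0.9698, +0.2440)
edge 2: e_2 = (+1.54, +0.92);  n_2 = (+0.5129, -0.8585)
∠(n_0, n_2) = 134.98°
δ = |180° − 134.98°| = 45.02°
45.02° ≤ 2α = 48.46°  →  valid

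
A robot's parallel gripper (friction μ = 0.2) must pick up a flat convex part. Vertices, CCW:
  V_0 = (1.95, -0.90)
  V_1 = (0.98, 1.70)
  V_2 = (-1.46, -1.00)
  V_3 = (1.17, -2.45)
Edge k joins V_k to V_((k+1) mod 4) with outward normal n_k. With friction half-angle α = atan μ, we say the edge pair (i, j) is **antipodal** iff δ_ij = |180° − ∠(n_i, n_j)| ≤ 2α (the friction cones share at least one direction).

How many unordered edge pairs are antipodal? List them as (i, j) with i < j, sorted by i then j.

α = atan 0.2 = 11.31°;  2α = 22.62°
n_0 = (+0.9369, +0.3495)
n_1 = (-0.7419, +0.6705)
n_2 = (-0.4828, -0.8757)
n_3 = (+0.8933, -0.4495)
  (0,1): δ = 62.56°  ·
  (0,2): δ = 40.67°  ·
  (0,3): δ = 132.83°  ·
  (1,2): δ = 76.77°  ·
  (1,3): δ = 15.39°  ✓
  (2,3): δ = 87.84°  ·
antipodal pairs: 1

count = 1; pairs: (1,3)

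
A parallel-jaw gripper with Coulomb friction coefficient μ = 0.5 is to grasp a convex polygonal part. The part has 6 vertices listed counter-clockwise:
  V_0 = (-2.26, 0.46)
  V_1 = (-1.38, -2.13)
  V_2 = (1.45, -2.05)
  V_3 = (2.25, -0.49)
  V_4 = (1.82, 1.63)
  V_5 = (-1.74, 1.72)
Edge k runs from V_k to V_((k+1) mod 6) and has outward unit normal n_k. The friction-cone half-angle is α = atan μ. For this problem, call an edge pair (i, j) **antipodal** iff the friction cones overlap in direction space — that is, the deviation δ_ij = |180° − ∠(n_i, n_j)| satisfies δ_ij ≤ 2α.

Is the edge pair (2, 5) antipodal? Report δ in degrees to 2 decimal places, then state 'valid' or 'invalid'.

δ = 4.72°, valid

α = atan 0.5 = 26.57°;  2α = 53.13°
edge 2: e_2 = (+0.80, +1.56);  n_2 = (+0.8898, -0.4563)
edge 5: e_5 = (-0.52, -1.26);  n_5 = (-0.9244, +0.3815)
∠(n_2, n_5) = 175.28°
δ = |180° − 175.28°| = 4.72°
4.72° ≤ 2α = 53.13°  →  valid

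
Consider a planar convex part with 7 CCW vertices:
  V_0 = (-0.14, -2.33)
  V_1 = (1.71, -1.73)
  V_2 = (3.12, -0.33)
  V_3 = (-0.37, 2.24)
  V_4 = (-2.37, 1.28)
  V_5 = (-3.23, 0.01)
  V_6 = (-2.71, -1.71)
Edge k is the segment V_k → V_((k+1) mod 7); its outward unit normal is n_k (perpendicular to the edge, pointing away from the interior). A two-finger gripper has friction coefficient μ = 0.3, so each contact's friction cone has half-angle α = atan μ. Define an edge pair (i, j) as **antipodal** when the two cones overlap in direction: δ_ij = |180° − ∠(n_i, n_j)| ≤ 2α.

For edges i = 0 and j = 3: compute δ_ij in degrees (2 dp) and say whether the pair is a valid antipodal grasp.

α = atan 0.3 = 16.70°;  2α = 33.40°
edge 0: e_0 = (+1.85, +0.60);  n_0 = (+0.3085, -0.9512)
edge 3: e_3 = (-2.00, -0.96);  n_3 = (-0.4327, +0.9015)
∠(n_0, n_3) = 172.33°
δ = |180° − 172.33°| = 7.67°
7.67° ≤ 2α = 33.40°  →  valid

δ = 7.67°, valid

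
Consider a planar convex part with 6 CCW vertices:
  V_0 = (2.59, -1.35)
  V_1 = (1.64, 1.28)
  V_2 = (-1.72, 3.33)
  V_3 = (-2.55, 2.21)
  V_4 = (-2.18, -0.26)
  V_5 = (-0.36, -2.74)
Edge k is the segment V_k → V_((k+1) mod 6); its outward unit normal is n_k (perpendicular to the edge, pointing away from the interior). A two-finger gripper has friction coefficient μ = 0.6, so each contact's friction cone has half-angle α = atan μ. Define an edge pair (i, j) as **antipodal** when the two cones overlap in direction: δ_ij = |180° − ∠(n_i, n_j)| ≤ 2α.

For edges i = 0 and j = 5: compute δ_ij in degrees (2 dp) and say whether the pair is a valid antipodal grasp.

α = atan 0.6 = 30.96°;  2α = 61.93°
edge 0: e_0 = (-0.95, +2.63);  n_0 = (+0.9405, +0.3397)
edge 5: e_5 = (+2.95, +1.39);  n_5 = (+0.4262, -0.9046)
∠(n_0, n_5) = 84.63°
δ = |180° − 84.63°| = 95.37°
95.37° > 2α = 61.93°  →  invalid

δ = 95.37°, invalid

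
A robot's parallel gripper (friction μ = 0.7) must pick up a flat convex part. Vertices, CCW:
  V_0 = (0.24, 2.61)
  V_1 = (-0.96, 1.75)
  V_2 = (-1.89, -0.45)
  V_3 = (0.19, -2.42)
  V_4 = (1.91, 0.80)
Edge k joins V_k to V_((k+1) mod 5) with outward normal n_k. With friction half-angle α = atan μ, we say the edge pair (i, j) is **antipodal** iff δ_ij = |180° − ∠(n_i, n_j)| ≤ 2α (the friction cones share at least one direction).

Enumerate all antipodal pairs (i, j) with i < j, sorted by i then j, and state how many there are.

α = atan 0.7 = 34.99°;  2α = 69.98°
n_0 = (-0.5825, +0.8128)
n_1 = (-0.9211, +0.3894)
n_2 = (-0.6876, -0.7260)
n_3 = (+0.8820, -0.4712)
n_4 = (+0.7350, +0.6781)
  (0,1): δ = 148.54°  ·
  (0,2): δ = 79.07°  ·
  (0,3): δ = 26.26°  ✓
  (0,4): δ = 97.07°  ·
  (1,2): δ = 110.53°  ·
  (1,3): δ = 5.19°  ✓
  (1,4): δ = 65.61°  ✓
  (2,3): δ = 74.67°  ·
  (2,4): δ = 3.86°  ✓
  (3,4): δ = 109.19°  ·
antipodal pairs: 4

count = 4; pairs: (0,3), (1,3), (1,4), (2,4)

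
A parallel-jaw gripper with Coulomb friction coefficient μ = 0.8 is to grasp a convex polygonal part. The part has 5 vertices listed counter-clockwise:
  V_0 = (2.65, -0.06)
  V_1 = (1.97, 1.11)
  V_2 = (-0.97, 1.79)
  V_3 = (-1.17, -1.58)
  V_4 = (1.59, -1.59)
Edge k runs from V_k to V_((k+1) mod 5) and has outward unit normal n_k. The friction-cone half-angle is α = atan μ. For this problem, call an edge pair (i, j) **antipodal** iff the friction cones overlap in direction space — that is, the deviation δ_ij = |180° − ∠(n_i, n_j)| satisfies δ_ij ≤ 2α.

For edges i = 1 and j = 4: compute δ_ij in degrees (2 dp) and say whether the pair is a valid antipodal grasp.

α = atan 0.8 = 38.66°;  2α = 77.32°
edge 1: e_1 = (-2.94, +0.68);  n_1 = (+0.2253, +0.9743)
edge 4: e_4 = (+1.06, +1.53);  n_4 = (+0.8220, -0.5695)
∠(n_1, n_4) = 111.69°
δ = |180° − 111.69°| = 68.31°
68.31° ≤ 2α = 77.32°  →  valid

δ = 68.31°, valid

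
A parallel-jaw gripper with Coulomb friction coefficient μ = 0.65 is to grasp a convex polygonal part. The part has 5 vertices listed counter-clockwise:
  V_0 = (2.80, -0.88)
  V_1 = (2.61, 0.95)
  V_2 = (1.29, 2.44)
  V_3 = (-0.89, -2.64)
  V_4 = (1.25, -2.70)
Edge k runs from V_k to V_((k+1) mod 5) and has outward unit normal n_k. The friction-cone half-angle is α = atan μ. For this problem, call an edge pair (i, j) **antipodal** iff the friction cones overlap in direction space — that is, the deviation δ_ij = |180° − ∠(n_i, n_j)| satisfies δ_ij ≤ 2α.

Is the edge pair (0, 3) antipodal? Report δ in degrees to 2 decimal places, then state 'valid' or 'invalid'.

δ = 82.47°, invalid

α = atan 0.65 = 33.02°;  2α = 66.05°
edge 0: e_0 = (-0.19, +1.83);  n_0 = (+0.9947, +0.1033)
edge 3: e_3 = (+2.14, -0.06);  n_3 = (-0.0280, -0.9996)
∠(n_0, n_3) = 97.53°
δ = |180° − 97.53°| = 82.47°
82.47° > 2α = 66.05°  →  invalid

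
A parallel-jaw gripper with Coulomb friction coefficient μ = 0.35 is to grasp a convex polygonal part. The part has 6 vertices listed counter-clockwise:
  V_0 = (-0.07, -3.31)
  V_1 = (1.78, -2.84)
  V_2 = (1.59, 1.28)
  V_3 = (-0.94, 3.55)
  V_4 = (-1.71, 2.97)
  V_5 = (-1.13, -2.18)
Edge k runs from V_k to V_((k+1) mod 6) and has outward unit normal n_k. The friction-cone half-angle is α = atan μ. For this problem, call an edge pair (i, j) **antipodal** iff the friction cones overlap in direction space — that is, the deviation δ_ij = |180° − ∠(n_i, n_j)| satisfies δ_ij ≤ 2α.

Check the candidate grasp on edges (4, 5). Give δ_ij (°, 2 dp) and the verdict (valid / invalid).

α = atan 0.35 = 19.29°;  2α = 38.58°
edge 4: e_4 = (+0.58, -5.15);  n_4 = (-0.9937, -0.1119)
edge 5: e_5 = (+1.06, -1.13);  n_5 = (-0.7293, -0.6842)
∠(n_4, n_5) = 36.74°
δ = |180° − 36.74°| = 143.26°
143.26° > 2α = 38.58°  →  invalid

δ = 143.26°, invalid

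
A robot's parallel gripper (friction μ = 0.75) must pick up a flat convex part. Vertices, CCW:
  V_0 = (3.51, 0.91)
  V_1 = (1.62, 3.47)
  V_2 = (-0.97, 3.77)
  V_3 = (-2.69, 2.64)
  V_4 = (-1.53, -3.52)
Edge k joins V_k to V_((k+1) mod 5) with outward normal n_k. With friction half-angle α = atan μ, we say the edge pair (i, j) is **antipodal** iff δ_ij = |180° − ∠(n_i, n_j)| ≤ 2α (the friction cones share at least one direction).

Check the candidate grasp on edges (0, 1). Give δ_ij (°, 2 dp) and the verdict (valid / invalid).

α = atan 0.75 = 36.87°;  2α = 73.74°
edge 0: e_0 = (-1.89, +2.56);  n_0 = (+0.8045, +0.5939)
edge 1: e_1 = (-2.59, +0.30);  n_1 = (+0.1151, +0.9934)
∠(n_0, n_1) = 46.96°
δ = |180° − 46.96°| = 133.04°
133.04° > 2α = 73.74°  →  invalid

δ = 133.04°, invalid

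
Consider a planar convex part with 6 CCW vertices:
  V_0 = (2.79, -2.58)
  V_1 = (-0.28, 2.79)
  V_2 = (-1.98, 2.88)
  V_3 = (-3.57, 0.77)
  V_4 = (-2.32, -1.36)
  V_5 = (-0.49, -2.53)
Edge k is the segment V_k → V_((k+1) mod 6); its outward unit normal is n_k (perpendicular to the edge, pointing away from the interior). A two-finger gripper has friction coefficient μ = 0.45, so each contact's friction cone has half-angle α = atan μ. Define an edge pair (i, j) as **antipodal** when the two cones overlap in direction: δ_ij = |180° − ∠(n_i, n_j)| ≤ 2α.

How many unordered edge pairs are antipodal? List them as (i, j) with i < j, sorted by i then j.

α = atan 0.45 = 24.23°;  2α = 48.46°
n_0 = (+0.8681, +0.4963)
n_1 = (+0.0529, +0.9986)
n_2 = (-0.7986, +0.6018)
n_3 = (-0.8625, -0.5061)
n_4 = (-0.5387, -0.8425)
n_5 = (-0.0152, -0.9999)
  (0,1): δ = 122.79°  ·
  (0,2): δ = 66.76°  ·
  (0,3): δ = 0.65°  ✓
  (0,4): δ = 27.65°  ✓
  (0,5): δ = 59.37°  ·
  (1,2): δ = 123.97°  ·
  (1,3): δ = 56.56°  ·
  (1,4): δ = 29.56°  ✓
  (1,5): δ = 2.16°  ✓
  (2,3): δ = 112.59°  ·
  (2,4): δ = 85.59°  ·
  (2,5): δ = 53.87°  ·
  (3,4): δ = 153.00°  ·
  (3,5): δ = 121.28°  ·
  (4,5): δ = 148.28°  ·
antipodal pairs: 4

count = 4; pairs: (0,3), (0,4), (1,4), (1,5)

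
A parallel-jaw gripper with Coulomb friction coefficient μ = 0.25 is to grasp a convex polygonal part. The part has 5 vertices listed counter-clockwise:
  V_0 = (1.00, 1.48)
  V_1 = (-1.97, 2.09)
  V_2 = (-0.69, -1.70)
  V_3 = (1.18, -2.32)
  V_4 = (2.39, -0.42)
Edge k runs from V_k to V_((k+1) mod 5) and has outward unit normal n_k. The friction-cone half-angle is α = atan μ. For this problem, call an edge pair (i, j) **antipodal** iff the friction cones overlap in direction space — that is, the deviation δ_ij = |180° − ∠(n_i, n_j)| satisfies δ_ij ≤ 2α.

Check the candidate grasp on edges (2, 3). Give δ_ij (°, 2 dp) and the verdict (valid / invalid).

δ = 104.15°, invalid

α = atan 0.25 = 14.04°;  2α = 28.07°
edge 2: e_2 = (+1.87, -0.62);  n_2 = (-0.3147, -0.9492)
edge 3: e_3 = (+1.21, +1.90);  n_3 = (+0.8435, -0.5372)
∠(n_2, n_3) = 75.85°
δ = |180° − 75.85°| = 104.15°
104.15° > 2α = 28.07°  →  invalid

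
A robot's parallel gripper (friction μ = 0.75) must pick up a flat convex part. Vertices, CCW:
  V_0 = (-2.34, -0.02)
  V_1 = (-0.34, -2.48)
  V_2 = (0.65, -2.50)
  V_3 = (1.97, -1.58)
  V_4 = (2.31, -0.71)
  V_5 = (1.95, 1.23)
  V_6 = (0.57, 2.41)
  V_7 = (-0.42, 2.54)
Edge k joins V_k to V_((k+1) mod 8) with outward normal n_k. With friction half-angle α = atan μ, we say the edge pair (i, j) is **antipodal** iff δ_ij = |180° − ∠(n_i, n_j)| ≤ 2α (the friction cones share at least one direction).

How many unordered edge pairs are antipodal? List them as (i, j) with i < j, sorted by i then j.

α = atan 0.75 = 36.87°;  2α = 73.74°
n_0 = (-0.7759, -0.6308)
n_1 = (-0.0202, -0.9998)
n_2 = (+0.5718, -0.8204)
n_3 = (+0.9314, -0.3640)
n_4 = (+0.9832, +0.1825)
n_5 = (+0.6499, +0.7600)
n_6 = (+0.1302, +0.9915)
n_7 = (-0.8000, +0.6000)
  (0,1): δ = 130.27°  ·
  (0,2): δ = 94.24°  ·
  (0,3): δ = 60.46°  ✓
  (0,4): δ = 28.60°  ✓
  (0,5): δ = 10.36°  ✓
  (0,6): δ = 43.41°  ✓
  (0,7): δ = 104.02°  ·
  (1,2): δ = 143.97°  ·
  (1,3): δ = 110.19°  ·
  (1,4): δ = 78.33°  ·
  (1,5): δ = 39.38°  ✓
  (1,6): δ = 6.32°  ✓
  (1,7): δ = 54.29°  ✓
  (2,3): δ = 146.22°  ·
  (2,4): δ = 114.36°  ·
  (2,5): δ = 75.41°  ·
  (2,6): δ = 42.36°  ✓
  (2,7): δ = 18.25°  ✓
  (3,4): δ = 148.14°  ·
  (3,5): δ = 109.19°  ·
  (3,6): δ = 76.14°  ·
  (3,7): δ = 15.52°  ✓
  (4,5): δ = 141.05°  ·
  (4,6): δ = 107.99°  ·
  (4,7): δ = 47.38°  ✓
  (5,6): δ = 146.95°  ·
  (5,7): δ = 86.34°  ·
  (6,7): δ = 119.39°  ·
antipodal pairs: 11

count = 11; pairs: (0,3), (0,4), (0,5), (0,6), (1,5), (1,6), (1,7), (2,6), (2,7), (3,7), (4,7)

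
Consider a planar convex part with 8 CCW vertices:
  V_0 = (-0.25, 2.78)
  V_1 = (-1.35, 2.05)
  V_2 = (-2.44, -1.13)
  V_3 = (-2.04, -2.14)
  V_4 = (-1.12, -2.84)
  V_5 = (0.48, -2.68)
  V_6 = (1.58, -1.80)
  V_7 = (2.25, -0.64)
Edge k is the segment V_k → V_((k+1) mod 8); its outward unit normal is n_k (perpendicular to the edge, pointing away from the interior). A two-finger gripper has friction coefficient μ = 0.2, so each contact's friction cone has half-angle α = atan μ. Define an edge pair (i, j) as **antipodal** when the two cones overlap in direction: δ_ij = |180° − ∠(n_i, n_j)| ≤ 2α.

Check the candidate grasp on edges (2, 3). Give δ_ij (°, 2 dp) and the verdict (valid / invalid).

δ = 148.87°, invalid

α = atan 0.2 = 11.31°;  2α = 22.62°
edge 2: e_2 = (+0.40, -1.01);  n_2 = (-0.9297, -0.3682)
edge 3: e_3 = (+0.92, -0.70);  n_3 = (-0.6055, -0.7958)
∠(n_2, n_3) = 31.13°
δ = |180° − 31.13°| = 148.87°
148.87° > 2α = 22.62°  →  invalid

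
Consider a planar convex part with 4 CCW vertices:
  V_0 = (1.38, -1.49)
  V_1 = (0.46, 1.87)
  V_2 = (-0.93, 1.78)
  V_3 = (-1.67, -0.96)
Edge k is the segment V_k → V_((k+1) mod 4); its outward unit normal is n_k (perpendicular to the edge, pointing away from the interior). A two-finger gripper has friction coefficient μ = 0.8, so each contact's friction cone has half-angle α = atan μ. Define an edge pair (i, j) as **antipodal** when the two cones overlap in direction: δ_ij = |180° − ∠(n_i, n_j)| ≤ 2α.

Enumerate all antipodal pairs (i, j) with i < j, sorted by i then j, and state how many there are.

α = atan 0.8 = 38.66°;  2α = 77.32°
n_0 = (+0.9645, +0.2641)
n_1 = (-0.0646, +0.9979)
n_2 = (-0.9654, +0.2607)
n_3 = (-0.1712, -0.9852)
  (0,1): δ = 101.61°  ·
  (0,2): δ = 30.43°  ✓
  (0,3): δ = 64.83°  ✓
  (1,2): δ = 108.82°  ·
  (1,3): δ = 13.56°  ✓
  (2,3): δ = 84.74°  ·
antipodal pairs: 3

count = 3; pairs: (0,2), (0,3), (1,3)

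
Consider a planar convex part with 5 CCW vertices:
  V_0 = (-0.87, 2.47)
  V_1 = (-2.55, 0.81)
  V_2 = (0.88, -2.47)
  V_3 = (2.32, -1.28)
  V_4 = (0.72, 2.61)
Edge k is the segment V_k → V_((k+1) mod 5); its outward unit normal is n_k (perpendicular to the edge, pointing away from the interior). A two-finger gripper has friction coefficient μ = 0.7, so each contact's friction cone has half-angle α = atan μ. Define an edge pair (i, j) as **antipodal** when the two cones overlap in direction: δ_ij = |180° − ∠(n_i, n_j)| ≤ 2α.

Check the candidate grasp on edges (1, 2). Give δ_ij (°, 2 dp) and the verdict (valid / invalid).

δ = 96.71°, invalid

α = atan 0.7 = 34.99°;  2α = 69.98°
edge 1: e_1 = (+3.43, -3.28);  n_1 = (-0.6911, -0.7227)
edge 2: e_2 = (+1.44, +1.19);  n_2 = (+0.6370, -0.7708)
∠(n_1, n_2) = 83.29°
δ = |180° − 83.29°| = 96.71°
96.71° > 2α = 69.98°  →  invalid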